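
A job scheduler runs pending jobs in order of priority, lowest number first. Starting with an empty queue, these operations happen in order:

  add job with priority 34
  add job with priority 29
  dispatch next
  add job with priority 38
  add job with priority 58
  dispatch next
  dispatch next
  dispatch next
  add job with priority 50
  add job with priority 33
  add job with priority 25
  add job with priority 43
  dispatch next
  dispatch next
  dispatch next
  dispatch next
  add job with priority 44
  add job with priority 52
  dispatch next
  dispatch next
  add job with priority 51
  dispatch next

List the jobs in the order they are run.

insert 34 → {34}
insert 29 → {29, 34}
dispatch next → 29; now {34}
insert 38 → {34, 38}
insert 58 → {34, 38, 58}
dispatch next → 34; now {38, 58}
dispatch next → 38; now {58}
dispatch next → 58; now {}
insert 50 → {50}
insert 33 → {33, 50}
insert 25 → {25, 33, 50}
insert 43 → {25, 33, 43, 50}
dispatch next → 25; now {33, 43, 50}
dispatch next → 33; now {43, 50}
dispatch next → 43; now {50}
dispatch next → 50; now {}
insert 44 → {44}
insert 52 → {44, 52}
dispatch next → 44; now {52}
dispatch next → 52; now {}
insert 51 → {51}
dispatch next → 51; now {}

[29, 34, 38, 58, 25, 33, 43, 50, 44, 52, 51]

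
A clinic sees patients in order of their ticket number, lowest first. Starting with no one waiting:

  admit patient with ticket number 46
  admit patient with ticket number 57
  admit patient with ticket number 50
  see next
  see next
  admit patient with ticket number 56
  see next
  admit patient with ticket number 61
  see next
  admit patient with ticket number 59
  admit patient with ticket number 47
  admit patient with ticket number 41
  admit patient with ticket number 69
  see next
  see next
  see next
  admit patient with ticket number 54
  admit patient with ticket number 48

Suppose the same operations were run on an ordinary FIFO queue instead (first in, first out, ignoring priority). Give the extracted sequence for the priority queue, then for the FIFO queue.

priority queue: [46, 50, 56, 57, 41, 47, 59]; FIFO queue: [46, 57, 50, 56, 61, 59, 47]

insert 46 → {46}
insert 57 → {46, 57}
insert 50 → {46, 50, 57}
see next → 46; now {50, 57}
see next → 50; now {57}
insert 56 → {56, 57}
see next → 56; now {57}
insert 61 → {57, 61}
see next → 57; now {61}
insert 59 → {59, 61}
insert 47 → {47, 59, 61}
insert 41 → {41, 47, 59, 61}
insert 69 → {41, 47, 59, 61, 69}
see next → 41; now {47, 59, 61, 69}
see next → 47; now {59, 61, 69}
see next → 59; now {61, 69}
insert 54 → {54, 61, 69}
insert 48 → {48, 54, 61, 69}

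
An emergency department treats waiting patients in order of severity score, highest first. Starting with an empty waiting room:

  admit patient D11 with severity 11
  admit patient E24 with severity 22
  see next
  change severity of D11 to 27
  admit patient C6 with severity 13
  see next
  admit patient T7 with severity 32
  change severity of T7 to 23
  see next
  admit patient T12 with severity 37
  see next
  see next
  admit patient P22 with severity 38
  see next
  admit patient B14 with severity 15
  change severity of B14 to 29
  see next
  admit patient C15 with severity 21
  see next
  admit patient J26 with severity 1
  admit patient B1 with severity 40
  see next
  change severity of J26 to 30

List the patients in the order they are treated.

add D11 (severity 11) → {D11:11}
add E24 (severity 22) → {E24:22, D11:11}
see next → E24; now {D11:11}
update D11 to severity 27 → {D11:27}
add C6 (severity 13) → {D11:27, C6:13}
see next → D11; now {C6:13}
add T7 (severity 32) → {T7:32, C6:13}
update T7 to severity 23 → {T7:23, C6:13}
see next → T7; now {C6:13}
add T12 (severity 37) → {T12:37, C6:13}
see next → T12; now {C6:13}
see next → C6; now {}
add P22 (severity 38) → {P22:38}
see next → P22; now {}
add B14 (severity 15) → {B14:15}
update B14 to severity 29 → {B14:29}
see next → B14; now {}
add C15 (severity 21) → {C15:21}
see next → C15; now {}
add J26 (severity 1) → {J26:1}
add B1 (severity 40) → {B1:40, J26:1}
see next → B1; now {J26:1}
update J26 to severity 30 → {J26:30}

[E24, D11, T7, T12, C6, P22, B14, C15, B1]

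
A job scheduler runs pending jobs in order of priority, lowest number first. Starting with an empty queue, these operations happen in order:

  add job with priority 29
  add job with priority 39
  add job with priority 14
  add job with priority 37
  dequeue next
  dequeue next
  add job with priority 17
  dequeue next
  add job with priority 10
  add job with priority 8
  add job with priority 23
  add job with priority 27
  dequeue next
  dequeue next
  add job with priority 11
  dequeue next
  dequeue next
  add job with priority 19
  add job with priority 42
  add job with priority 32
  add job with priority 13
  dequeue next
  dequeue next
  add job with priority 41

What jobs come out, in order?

insert 29 → {29}
insert 39 → {29, 39}
insert 14 → {14, 29, 39}
insert 37 → {14, 29, 37, 39}
dequeue next → 14; now {29, 37, 39}
dequeue next → 29; now {37, 39}
insert 17 → {17, 37, 39}
dequeue next → 17; now {37, 39}
insert 10 → {10, 37, 39}
insert 8 → {8, 10, 37, 39}
insert 23 → {8, 10, 23, 37, 39}
insert 27 → {8, 10, 23, 27, 37, 39}
dequeue next → 8; now {10, 23, 27, 37, 39}
dequeue next → 10; now {23, 27, 37, 39}
insert 11 → {11, 23, 27, 37, 39}
dequeue next → 11; now {23, 27, 37, 39}
dequeue next → 23; now {27, 37, 39}
insert 19 → {19, 27, 37, 39}
insert 42 → {19, 27, 37, 39, 42}
insert 32 → {19, 27, 32, 37, 39, 42}
insert 13 → {13, 19, 27, 32, 37, 39, 42}
dequeue next → 13; now {19, 27, 32, 37, 39, 42}
dequeue next → 19; now {27, 32, 37, 39, 42}
insert 41 → {27, 32, 37, 39, 41, 42}

14 → 29 → 17 → 8 → 10 → 11 → 23 → 13 → 19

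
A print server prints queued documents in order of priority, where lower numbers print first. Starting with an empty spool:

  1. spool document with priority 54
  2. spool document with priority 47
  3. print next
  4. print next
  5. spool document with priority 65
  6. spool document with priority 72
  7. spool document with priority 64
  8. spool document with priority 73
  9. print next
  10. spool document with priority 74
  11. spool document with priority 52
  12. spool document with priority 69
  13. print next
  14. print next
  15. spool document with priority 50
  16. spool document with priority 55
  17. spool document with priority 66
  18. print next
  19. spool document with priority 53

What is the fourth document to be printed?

52

insert 54 → {54}
insert 47 → {47, 54}
print next → 47; now {54}
print next → 54; now {}
insert 65 → {65}
insert 72 → {65, 72}
insert 64 → {64, 65, 72}
insert 73 → {64, 65, 72, 73}
print next → 64; now {65, 72, 73}
insert 74 → {65, 72, 73, 74}
insert 52 → {52, 65, 72, 73, 74}
insert 69 → {52, 65, 69, 72, 73, 74}
print next → 52; now {65, 69, 72, 73, 74}
print next → 65; now {69, 72, 73, 74}
insert 50 → {50, 69, 72, 73, 74}
insert 55 → {50, 55, 69, 72, 73, 74}
insert 66 → {50, 55, 66, 69, 72, 73, 74}
print next → 50; now {55, 66, 69, 72, 73, 74}
insert 53 → {53, 55, 66, 69, 72, 73, 74}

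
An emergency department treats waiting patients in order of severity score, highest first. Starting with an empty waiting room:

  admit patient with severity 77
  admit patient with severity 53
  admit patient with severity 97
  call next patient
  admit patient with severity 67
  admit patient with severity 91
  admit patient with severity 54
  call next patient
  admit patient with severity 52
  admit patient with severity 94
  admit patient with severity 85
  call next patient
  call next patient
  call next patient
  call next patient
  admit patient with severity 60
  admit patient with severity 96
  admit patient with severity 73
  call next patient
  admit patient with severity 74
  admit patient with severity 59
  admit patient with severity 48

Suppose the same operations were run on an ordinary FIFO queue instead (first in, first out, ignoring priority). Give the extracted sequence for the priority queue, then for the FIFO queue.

priority queue: 97 → 91 → 94 → 85 → 77 → 67 → 96; FIFO queue: 77 → 53 → 97 → 67 → 91 → 54 → 52

insert 77 → {77}
insert 53 → {77, 53}
insert 97 → {97, 77, 53}
call next patient → 97; now {77, 53}
insert 67 → {77, 67, 53}
insert 91 → {91, 77, 67, 53}
insert 54 → {91, 77, 67, 54, 53}
call next patient → 91; now {77, 67, 54, 53}
insert 52 → {77, 67, 54, 53, 52}
insert 94 → {94, 77, 67, 54, 53, 52}
insert 85 → {94, 85, 77, 67, 54, 53, 52}
call next patient → 94; now {85, 77, 67, 54, 53, 52}
call next patient → 85; now {77, 67, 54, 53, 52}
call next patient → 77; now {67, 54, 53, 52}
call next patient → 67; now {54, 53, 52}
insert 60 → {60, 54, 53, 52}
insert 96 → {96, 60, 54, 53, 52}
insert 73 → {96, 73, 60, 54, 53, 52}
call next patient → 96; now {73, 60, 54, 53, 52}
insert 74 → {74, 73, 60, 54, 53, 52}
insert 59 → {74, 73, 60, 59, 54, 53, 52}
insert 48 → {74, 73, 60, 59, 54, 53, 52, 48}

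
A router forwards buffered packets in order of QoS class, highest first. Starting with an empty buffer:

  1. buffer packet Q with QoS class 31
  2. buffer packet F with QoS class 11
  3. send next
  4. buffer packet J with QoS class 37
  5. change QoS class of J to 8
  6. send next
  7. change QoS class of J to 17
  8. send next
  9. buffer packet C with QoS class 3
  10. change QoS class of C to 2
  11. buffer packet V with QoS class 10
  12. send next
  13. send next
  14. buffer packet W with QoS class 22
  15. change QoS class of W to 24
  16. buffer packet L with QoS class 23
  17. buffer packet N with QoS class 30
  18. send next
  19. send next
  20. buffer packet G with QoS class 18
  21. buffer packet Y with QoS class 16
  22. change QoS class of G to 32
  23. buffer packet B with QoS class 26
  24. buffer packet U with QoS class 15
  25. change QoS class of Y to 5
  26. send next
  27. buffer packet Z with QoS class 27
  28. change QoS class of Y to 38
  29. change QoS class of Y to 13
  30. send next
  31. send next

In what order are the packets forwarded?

Q, F, J, V, C, N, W, G, Z, B

add Q (QoS class 31) → {Q:31}
add F (QoS class 11) → {Q:31, F:11}
send next → Q; now {F:11}
add J (QoS class 37) → {J:37, F:11}
update J to QoS class 8 → {F:11, J:8}
send next → F; now {J:8}
update J to QoS class 17 → {J:17}
send next → J; now {}
add C (QoS class 3) → {C:3}
update C to QoS class 2 → {C:2}
add V (QoS class 10) → {V:10, C:2}
send next → V; now {C:2}
send next → C; now {}
add W (QoS class 22) → {W:22}
update W to QoS class 24 → {W:24}
add L (QoS class 23) → {W:24, L:23}
add N (QoS class 30) → {N:30, W:24, L:23}
send next → N; now {W:24, L:23}
send next → W; now {L:23}
add G (QoS class 18) → {L:23, G:18}
add Y (QoS class 16) → {L:23, G:18, Y:16}
update G to QoS class 32 → {G:32, L:23, Y:16}
add B (QoS class 26) → {G:32, B:26, L:23, Y:16}
add U (QoS class 15) → {G:32, B:26, L:23, Y:16, U:15}
update Y to QoS class 5 → {G:32, B:26, L:23, U:15, Y:5}
send next → G; now {B:26, L:23, U:15, Y:5}
add Z (QoS class 27) → {Z:27, B:26, L:23, U:15, Y:5}
update Y to QoS class 38 → {Y:38, Z:27, B:26, L:23, U:15}
update Y to QoS class 13 → {Z:27, B:26, L:23, U:15, Y:13}
send next → Z; now {B:26, L:23, U:15, Y:13}
send next → B; now {L:23, U:15, Y:13}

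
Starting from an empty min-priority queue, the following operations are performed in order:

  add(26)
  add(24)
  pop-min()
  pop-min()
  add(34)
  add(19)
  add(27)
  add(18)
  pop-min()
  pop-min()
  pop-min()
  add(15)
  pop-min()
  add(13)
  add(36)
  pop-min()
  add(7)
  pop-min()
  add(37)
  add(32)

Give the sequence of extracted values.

24, 26, 18, 19, 27, 15, 13, 7

insert 26 → {26}
insert 24 → {24, 26}
pop-min → 24; now {26}
pop-min → 26; now {}
insert 34 → {34}
insert 19 → {19, 34}
insert 27 → {19, 27, 34}
insert 18 → {18, 19, 27, 34}
pop-min → 18; now {19, 27, 34}
pop-min → 19; now {27, 34}
pop-min → 27; now {34}
insert 15 → {15, 34}
pop-min → 15; now {34}
insert 13 → {13, 34}
insert 36 → {13, 34, 36}
pop-min → 13; now {34, 36}
insert 7 → {7, 34, 36}
pop-min → 7; now {34, 36}
insert 37 → {34, 36, 37}
insert 32 → {32, 34, 36, 37}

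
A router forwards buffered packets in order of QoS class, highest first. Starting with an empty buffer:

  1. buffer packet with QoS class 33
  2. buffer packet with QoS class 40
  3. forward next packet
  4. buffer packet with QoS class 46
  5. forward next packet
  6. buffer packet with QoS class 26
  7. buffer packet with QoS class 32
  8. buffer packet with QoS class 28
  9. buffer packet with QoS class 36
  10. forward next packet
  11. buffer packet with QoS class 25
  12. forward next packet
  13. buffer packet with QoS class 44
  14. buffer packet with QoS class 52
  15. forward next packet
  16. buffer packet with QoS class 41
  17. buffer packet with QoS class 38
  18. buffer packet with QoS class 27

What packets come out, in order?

[40, 46, 36, 33, 52]

insert 33 → {33}
insert 40 → {40, 33}
forward next packet → 40; now {33}
insert 46 → {46, 33}
forward next packet → 46; now {33}
insert 26 → {33, 26}
insert 32 → {33, 32, 26}
insert 28 → {33, 32, 28, 26}
insert 36 → {36, 33, 32, 28, 26}
forward next packet → 36; now {33, 32, 28, 26}
insert 25 → {33, 32, 28, 26, 25}
forward next packet → 33; now {32, 28, 26, 25}
insert 44 → {44, 32, 28, 26, 25}
insert 52 → {52, 44, 32, 28, 26, 25}
forward next packet → 52; now {44, 32, 28, 26, 25}
insert 41 → {44, 41, 32, 28, 26, 25}
insert 38 → {44, 41, 38, 32, 28, 26, 25}
insert 27 → {44, 41, 38, 32, 28, 27, 26, 25}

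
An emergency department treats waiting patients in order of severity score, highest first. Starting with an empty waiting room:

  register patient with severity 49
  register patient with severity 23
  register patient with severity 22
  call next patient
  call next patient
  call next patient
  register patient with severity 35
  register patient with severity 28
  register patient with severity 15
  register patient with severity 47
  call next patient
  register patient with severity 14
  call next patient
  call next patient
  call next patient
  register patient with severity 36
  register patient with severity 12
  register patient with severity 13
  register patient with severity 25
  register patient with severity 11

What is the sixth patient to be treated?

28

insert 49 → {49}
insert 23 → {49, 23}
insert 22 → {49, 23, 22}
call next patient → 49; now {23, 22}
call next patient → 23; now {22}
call next patient → 22; now {}
insert 35 → {35}
insert 28 → {35, 28}
insert 15 → {35, 28, 15}
insert 47 → {47, 35, 28, 15}
call next patient → 47; now {35, 28, 15}
insert 14 → {35, 28, 15, 14}
call next patient → 35; now {28, 15, 14}
call next patient → 28; now {15, 14}
call next patient → 15; now {14}
insert 36 → {36, 14}
insert 12 → {36, 14, 12}
insert 13 → {36, 14, 13, 12}
insert 25 → {36, 25, 14, 13, 12}
insert 11 → {36, 25, 14, 13, 12, 11}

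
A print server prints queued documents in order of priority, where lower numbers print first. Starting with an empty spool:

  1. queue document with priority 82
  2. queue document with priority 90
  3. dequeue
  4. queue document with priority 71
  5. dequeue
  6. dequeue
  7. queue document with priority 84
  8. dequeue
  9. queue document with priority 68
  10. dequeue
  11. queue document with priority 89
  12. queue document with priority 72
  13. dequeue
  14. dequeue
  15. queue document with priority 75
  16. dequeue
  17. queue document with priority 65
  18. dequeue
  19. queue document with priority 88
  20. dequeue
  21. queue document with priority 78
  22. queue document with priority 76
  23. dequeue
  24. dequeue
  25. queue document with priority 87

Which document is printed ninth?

insert 82 → {82}
insert 90 → {82, 90}
dequeue → 82; now {90}
insert 71 → {71, 90}
dequeue → 71; now {90}
dequeue → 90; now {}
insert 84 → {84}
dequeue → 84; now {}
insert 68 → {68}
dequeue → 68; now {}
insert 89 → {89}
insert 72 → {72, 89}
dequeue → 72; now {89}
dequeue → 89; now {}
insert 75 → {75}
dequeue → 75; now {}
insert 65 → {65}
dequeue → 65; now {}
insert 88 → {88}
dequeue → 88; now {}
insert 78 → {78}
insert 76 → {76, 78}
dequeue → 76; now {78}
dequeue → 78; now {}
insert 87 → {87}

65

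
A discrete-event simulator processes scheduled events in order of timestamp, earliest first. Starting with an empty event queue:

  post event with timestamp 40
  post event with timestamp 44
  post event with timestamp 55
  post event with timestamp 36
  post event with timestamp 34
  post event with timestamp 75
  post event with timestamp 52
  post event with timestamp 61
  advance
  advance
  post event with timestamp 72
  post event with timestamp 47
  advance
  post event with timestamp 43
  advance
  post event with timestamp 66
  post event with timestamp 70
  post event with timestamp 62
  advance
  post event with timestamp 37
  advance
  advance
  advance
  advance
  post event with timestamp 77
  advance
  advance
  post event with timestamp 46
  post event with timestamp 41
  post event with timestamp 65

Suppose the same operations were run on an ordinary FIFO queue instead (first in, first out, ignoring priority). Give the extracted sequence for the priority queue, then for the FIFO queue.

priority queue: 34, 36, 40, 43, 44, 37, 47, 52, 55, 61, 62; FIFO queue: 40 → 44 → 55 → 36 → 34 → 75 → 52 → 61 → 72 → 47 → 43

insert 40 → {40}
insert 44 → {40, 44}
insert 55 → {40, 44, 55}
insert 36 → {36, 40, 44, 55}
insert 34 → {34, 36, 40, 44, 55}
insert 75 → {34, 36, 40, 44, 55, 75}
insert 52 → {34, 36, 40, 44, 52, 55, 75}
insert 61 → {34, 36, 40, 44, 52, 55, 61, 75}
advance → 34; now {36, 40, 44, 52, 55, 61, 75}
advance → 36; now {40, 44, 52, 55, 61, 75}
insert 72 → {40, 44, 52, 55, 61, 72, 75}
insert 47 → {40, 44, 47, 52, 55, 61, 72, 75}
advance → 40; now {44, 47, 52, 55, 61, 72, 75}
insert 43 → {43, 44, 47, 52, 55, 61, 72, 75}
advance → 43; now {44, 47, 52, 55, 61, 72, 75}
insert 66 → {44, 47, 52, 55, 61, 66, 72, 75}
insert 70 → {44, 47, 52, 55, 61, 66, 70, 72, 75}
insert 62 → {44, 47, 52, 55, 61, 62, 66, 70, 72, 75}
advance → 44; now {47, 52, 55, 61, 62, 66, 70, 72, 75}
insert 37 → {37, 47, 52, 55, 61, 62, 66, 70, 72, 75}
advance → 37; now {47, 52, 55, 61, 62, 66, 70, 72, 75}
advance → 47; now {52, 55, 61, 62, 66, 70, 72, 75}
advance → 52; now {55, 61, 62, 66, 70, 72, 75}
advance → 55; now {61, 62, 66, 70, 72, 75}
insert 77 → {61, 62, 66, 70, 72, 75, 77}
advance → 61; now {62, 66, 70, 72, 75, 77}
advance → 62; now {66, 70, 72, 75, 77}
insert 46 → {46, 66, 70, 72, 75, 77}
insert 41 → {41, 46, 66, 70, 72, 75, 77}
insert 65 → {41, 46, 65, 66, 70, 72, 75, 77}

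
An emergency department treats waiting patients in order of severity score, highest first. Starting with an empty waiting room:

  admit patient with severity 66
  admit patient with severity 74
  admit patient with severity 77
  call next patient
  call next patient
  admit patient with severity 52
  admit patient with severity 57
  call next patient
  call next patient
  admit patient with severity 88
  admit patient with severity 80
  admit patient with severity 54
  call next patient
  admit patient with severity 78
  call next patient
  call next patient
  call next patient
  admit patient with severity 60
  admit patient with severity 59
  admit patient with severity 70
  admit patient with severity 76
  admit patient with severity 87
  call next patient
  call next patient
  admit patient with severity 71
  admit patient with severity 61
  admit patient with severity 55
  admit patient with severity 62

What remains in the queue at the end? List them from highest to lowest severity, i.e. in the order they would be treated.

71, 70, 62, 61, 60, 59, 55, 52

insert 66 → {66}
insert 74 → {74, 66}
insert 77 → {77, 74, 66}
call next patient → 77; now {74, 66}
call next patient → 74; now {66}
insert 52 → {66, 52}
insert 57 → {66, 57, 52}
call next patient → 66; now {57, 52}
call next patient → 57; now {52}
insert 88 → {88, 52}
insert 80 → {88, 80, 52}
insert 54 → {88, 80, 54, 52}
call next patient → 88; now {80, 54, 52}
insert 78 → {80, 78, 54, 52}
call next patient → 80; now {78, 54, 52}
call next patient → 78; now {54, 52}
call next patient → 54; now {52}
insert 60 → {60, 52}
insert 59 → {60, 59, 52}
insert 70 → {70, 60, 59, 52}
insert 76 → {76, 70, 60, 59, 52}
insert 87 → {87, 76, 70, 60, 59, 52}
call next patient → 87; now {76, 70, 60, 59, 52}
call next patient → 76; now {70, 60, 59, 52}
insert 71 → {71, 70, 60, 59, 52}
insert 61 → {71, 70, 61, 60, 59, 52}
insert 55 → {71, 70, 61, 60, 59, 55, 52}
insert 62 → {71, 70, 62, 61, 60, 59, 55, 52}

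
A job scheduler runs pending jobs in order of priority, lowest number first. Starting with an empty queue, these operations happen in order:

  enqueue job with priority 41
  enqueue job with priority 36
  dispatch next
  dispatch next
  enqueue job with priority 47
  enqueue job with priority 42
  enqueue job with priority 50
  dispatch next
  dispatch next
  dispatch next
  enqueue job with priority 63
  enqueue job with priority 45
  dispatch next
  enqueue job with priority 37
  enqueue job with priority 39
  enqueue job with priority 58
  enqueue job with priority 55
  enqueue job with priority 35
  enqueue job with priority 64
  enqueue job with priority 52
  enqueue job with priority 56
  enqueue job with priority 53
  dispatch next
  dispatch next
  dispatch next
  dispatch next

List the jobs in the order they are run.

insert 41 → {41}
insert 36 → {36, 41}
dispatch next → 36; now {41}
dispatch next → 41; now {}
insert 47 → {47}
insert 42 → {42, 47}
insert 50 → {42, 47, 50}
dispatch next → 42; now {47, 50}
dispatch next → 47; now {50}
dispatch next → 50; now {}
insert 63 → {63}
insert 45 → {45, 63}
dispatch next → 45; now {63}
insert 37 → {37, 63}
insert 39 → {37, 39, 63}
insert 58 → {37, 39, 58, 63}
insert 55 → {37, 39, 55, 58, 63}
insert 35 → {35, 37, 39, 55, 58, 63}
insert 64 → {35, 37, 39, 55, 58, 63, 64}
insert 52 → {35, 37, 39, 52, 55, 58, 63, 64}
insert 56 → {35, 37, 39, 52, 55, 56, 58, 63, 64}
insert 53 → {35, 37, 39, 52, 53, 55, 56, 58, 63, 64}
dispatch next → 35; now {37, 39, 52, 53, 55, 56, 58, 63, 64}
dispatch next → 37; now {39, 52, 53, 55, 56, 58, 63, 64}
dispatch next → 39; now {52, 53, 55, 56, 58, 63, 64}
dispatch next → 52; now {53, 55, 56, 58, 63, 64}

[36, 41, 42, 47, 50, 45, 35, 37, 39, 52]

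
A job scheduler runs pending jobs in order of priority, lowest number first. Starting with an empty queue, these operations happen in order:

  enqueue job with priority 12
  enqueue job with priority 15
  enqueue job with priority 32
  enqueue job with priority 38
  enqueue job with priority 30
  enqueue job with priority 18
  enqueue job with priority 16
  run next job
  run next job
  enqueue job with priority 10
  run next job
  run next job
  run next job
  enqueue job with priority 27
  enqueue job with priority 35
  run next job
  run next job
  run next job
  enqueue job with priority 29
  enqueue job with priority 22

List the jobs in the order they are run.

[12, 15, 10, 16, 18, 27, 30, 32]

insert 12 → {12}
insert 15 → {12, 15}
insert 32 → {12, 15, 32}
insert 38 → {12, 15, 32, 38}
insert 30 → {12, 15, 30, 32, 38}
insert 18 → {12, 15, 18, 30, 32, 38}
insert 16 → {12, 15, 16, 18, 30, 32, 38}
run next job → 12; now {15, 16, 18, 30, 32, 38}
run next job → 15; now {16, 18, 30, 32, 38}
insert 10 → {10, 16, 18, 30, 32, 38}
run next job → 10; now {16, 18, 30, 32, 38}
run next job → 16; now {18, 30, 32, 38}
run next job → 18; now {30, 32, 38}
insert 27 → {27, 30, 32, 38}
insert 35 → {27, 30, 32, 35, 38}
run next job → 27; now {30, 32, 35, 38}
run next job → 30; now {32, 35, 38}
run next job → 32; now {35, 38}
insert 29 → {29, 35, 38}
insert 22 → {22, 29, 35, 38}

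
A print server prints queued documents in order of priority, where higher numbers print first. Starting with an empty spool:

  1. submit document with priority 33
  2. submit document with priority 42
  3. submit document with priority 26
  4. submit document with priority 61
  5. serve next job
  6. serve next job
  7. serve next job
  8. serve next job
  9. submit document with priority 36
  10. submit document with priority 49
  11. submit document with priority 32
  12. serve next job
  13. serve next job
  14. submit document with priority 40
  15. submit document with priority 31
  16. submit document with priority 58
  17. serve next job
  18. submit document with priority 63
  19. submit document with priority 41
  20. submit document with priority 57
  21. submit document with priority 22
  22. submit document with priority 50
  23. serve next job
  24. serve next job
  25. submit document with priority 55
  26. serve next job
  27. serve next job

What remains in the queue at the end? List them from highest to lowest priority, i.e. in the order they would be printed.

insert 33 → {33}
insert 42 → {42, 33}
insert 26 → {42, 33, 26}
insert 61 → {61, 42, 33, 26}
serve next job → 61; now {42, 33, 26}
serve next job → 42; now {33, 26}
serve next job → 33; now {26}
serve next job → 26; now {}
insert 36 → {36}
insert 49 → {49, 36}
insert 32 → {49, 36, 32}
serve next job → 49; now {36, 32}
serve next job → 36; now {32}
insert 40 → {40, 32}
insert 31 → {40, 32, 31}
insert 58 → {58, 40, 32, 31}
serve next job → 58; now {40, 32, 31}
insert 63 → {63, 40, 32, 31}
insert 41 → {63, 41, 40, 32, 31}
insert 57 → {63, 57, 41, 40, 32, 31}
insert 22 → {63, 57, 41, 40, 32, 31, 22}
insert 50 → {63, 57, 50, 41, 40, 32, 31, 22}
serve next job → 63; now {57, 50, 41, 40, 32, 31, 22}
serve next job → 57; now {50, 41, 40, 32, 31, 22}
insert 55 → {55, 50, 41, 40, 32, 31, 22}
serve next job → 55; now {50, 41, 40, 32, 31, 22}
serve next job → 50; now {41, 40, 32, 31, 22}

[41, 40, 32, 31, 22]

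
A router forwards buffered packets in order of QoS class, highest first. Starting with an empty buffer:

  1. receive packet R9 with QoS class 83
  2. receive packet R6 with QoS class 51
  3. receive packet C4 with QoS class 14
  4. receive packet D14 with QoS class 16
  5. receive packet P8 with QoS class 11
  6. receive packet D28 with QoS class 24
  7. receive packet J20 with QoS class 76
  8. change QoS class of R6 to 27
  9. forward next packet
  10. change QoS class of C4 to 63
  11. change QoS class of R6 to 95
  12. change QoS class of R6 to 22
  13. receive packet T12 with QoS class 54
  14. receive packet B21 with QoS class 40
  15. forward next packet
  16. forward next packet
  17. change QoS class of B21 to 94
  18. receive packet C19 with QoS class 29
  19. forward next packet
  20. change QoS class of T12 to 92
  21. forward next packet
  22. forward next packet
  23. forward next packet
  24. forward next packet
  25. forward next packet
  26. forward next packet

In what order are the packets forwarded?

add R9 (QoS class 83) → {R9:83}
add R6 (QoS class 51) → {R9:83, R6:51}
add C4 (QoS class 14) → {R9:83, R6:51, C4:14}
add D14 (QoS class 16) → {R9:83, R6:51, D14:16, C4:14}
add P8 (QoS class 11) → {R9:83, R6:51, D14:16, C4:14, P8:11}
add D28 (QoS class 24) → {R9:83, R6:51, D28:24, D14:16, C4:14, P8:11}
add J20 (QoS class 76) → {R9:83, J20:76, R6:51, D28:24, D14:16, C4:14, P8:11}
update R6 to QoS class 27 → {R9:83, J20:76, R6:27, D28:24, D14:16, C4:14, P8:11}
forward next packet → R9; now {J20:76, R6:27, D28:24, D14:16, C4:14, P8:11}
update C4 to QoS class 63 → {J20:76, C4:63, R6:27, D28:24, D14:16, P8:11}
update R6 to QoS class 95 → {R6:95, J20:76, C4:63, D28:24, D14:16, P8:11}
update R6 to QoS class 22 → {J20:76, C4:63, D28:24, R6:22, D14:16, P8:11}
add T12 (QoS class 54) → {J20:76, C4:63, T12:54, D28:24, R6:22, D14:16, P8:11}
add B21 (QoS class 40) → {J20:76, C4:63, T12:54, B21:40, D28:24, R6:22, D14:16, P8:11}
forward next packet → J20; now {C4:63, T12:54, B21:40, D28:24, R6:22, D14:16, P8:11}
forward next packet → C4; now {T12:54, B21:40, D28:24, R6:22, D14:16, P8:11}
update B21 to QoS class 94 → {B21:94, T12:54, D28:24, R6:22, D14:16, P8:11}
add C19 (QoS class 29) → {B21:94, T12:54, C19:29, D28:24, R6:22, D14:16, P8:11}
forward next packet → B21; now {T12:54, C19:29, D28:24, R6:22, D14:16, P8:11}
update T12 to QoS class 92 → {T12:92, C19:29, D28:24, R6:22, D14:16, P8:11}
forward next packet → T12; now {C19:29, D28:24, R6:22, D14:16, P8:11}
forward next packet → C19; now {D28:24, R6:22, D14:16, P8:11}
forward next packet → D28; now {R6:22, D14:16, P8:11}
forward next packet → R6; now {D14:16, P8:11}
forward next packet → D14; now {P8:11}
forward next packet → P8; now {}

R9, J20, C4, B21, T12, C19, D28, R6, D14, P8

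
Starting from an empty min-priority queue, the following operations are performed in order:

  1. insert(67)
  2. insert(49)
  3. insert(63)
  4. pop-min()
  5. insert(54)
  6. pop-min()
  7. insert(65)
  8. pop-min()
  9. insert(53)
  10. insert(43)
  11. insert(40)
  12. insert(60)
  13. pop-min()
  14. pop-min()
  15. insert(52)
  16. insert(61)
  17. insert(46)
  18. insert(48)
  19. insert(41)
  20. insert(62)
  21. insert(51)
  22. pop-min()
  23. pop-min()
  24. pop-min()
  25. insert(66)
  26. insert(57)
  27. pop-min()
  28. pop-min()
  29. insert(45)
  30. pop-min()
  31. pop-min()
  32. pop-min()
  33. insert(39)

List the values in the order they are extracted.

insert 67 → {67}
insert 49 → {49, 67}
insert 63 → {49, 63, 67}
pop-min → 49; now {63, 67}
insert 54 → {54, 63, 67}
pop-min → 54; now {63, 67}
insert 65 → {63, 65, 67}
pop-min → 63; now {65, 67}
insert 53 → {53, 65, 67}
insert 43 → {43, 53, 65, 67}
insert 40 → {40, 43, 53, 65, 67}
insert 60 → {40, 43, 53, 60, 65, 67}
pop-min → 40; now {43, 53, 60, 65, 67}
pop-min → 43; now {53, 60, 65, 67}
insert 52 → {52, 53, 60, 65, 67}
insert 61 → {52, 53, 60, 61, 65, 67}
insert 46 → {46, 52, 53, 60, 61, 65, 67}
insert 48 → {46, 48, 52, 53, 60, 61, 65, 67}
insert 41 → {41, 46, 48, 52, 53, 60, 61, 65, 67}
insert 62 → {41, 46, 48, 52, 53, 60, 61, 62, 65, 67}
insert 51 → {41, 46, 48, 51, 52, 53, 60, 61, 62, 65, 67}
pop-min → 41; now {46, 48, 51, 52, 53, 60, 61, 62, 65, 67}
pop-min → 46; now {48, 51, 52, 53, 60, 61, 62, 65, 67}
pop-min → 48; now {51, 52, 53, 60, 61, 62, 65, 67}
insert 66 → {51, 52, 53, 60, 61, 62, 65, 66, 67}
insert 57 → {51, 52, 53, 57, 60, 61, 62, 65, 66, 67}
pop-min → 51; now {52, 53, 57, 60, 61, 62, 65, 66, 67}
pop-min → 52; now {53, 57, 60, 61, 62, 65, 66, 67}
insert 45 → {45, 53, 57, 60, 61, 62, 65, 66, 67}
pop-min → 45; now {53, 57, 60, 61, 62, 65, 66, 67}
pop-min → 53; now {57, 60, 61, 62, 65, 66, 67}
pop-min → 57; now {60, 61, 62, 65, 66, 67}
insert 39 → {39, 60, 61, 62, 65, 66, 67}

49, 54, 63, 40, 43, 41, 46, 48, 51, 52, 45, 53, 57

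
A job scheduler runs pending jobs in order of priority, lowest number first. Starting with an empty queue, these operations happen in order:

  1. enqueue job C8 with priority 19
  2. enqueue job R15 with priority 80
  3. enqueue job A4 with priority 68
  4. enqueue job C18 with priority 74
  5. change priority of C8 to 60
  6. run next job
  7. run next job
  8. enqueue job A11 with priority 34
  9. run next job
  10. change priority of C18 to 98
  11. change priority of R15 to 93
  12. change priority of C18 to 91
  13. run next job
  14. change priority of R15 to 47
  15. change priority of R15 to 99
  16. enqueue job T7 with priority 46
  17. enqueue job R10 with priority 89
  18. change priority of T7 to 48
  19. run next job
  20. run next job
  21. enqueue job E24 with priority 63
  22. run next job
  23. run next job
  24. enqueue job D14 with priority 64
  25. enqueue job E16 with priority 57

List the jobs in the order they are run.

[C8, A4, A11, C18, T7, R10, E24, R15]

add C8 (priority 19) → {C8:19}
add R15 (priority 80) → {C8:19, R15:80}
add A4 (priority 68) → {C8:19, A4:68, R15:80}
add C18 (priority 74) → {C8:19, A4:68, C18:74, R15:80}
update C8 to priority 60 → {C8:60, A4:68, C18:74, R15:80}
run next job → C8; now {A4:68, C18:74, R15:80}
run next job → A4; now {C18:74, R15:80}
add A11 (priority 34) → {A11:34, C18:74, R15:80}
run next job → A11; now {C18:74, R15:80}
update C18 to priority 98 → {R15:80, C18:98}
update R15 to priority 93 → {R15:93, C18:98}
update C18 to priority 91 → {C18:91, R15:93}
run next job → C18; now {R15:93}
update R15 to priority 47 → {R15:47}
update R15 to priority 99 → {R15:99}
add T7 (priority 46) → {T7:46, R15:99}
add R10 (priority 89) → {T7:46, R10:89, R15:99}
update T7 to priority 48 → {T7:48, R10:89, R15:99}
run next job → T7; now {R10:89, R15:99}
run next job → R10; now {R15:99}
add E24 (priority 63) → {E24:63, R15:99}
run next job → E24; now {R15:99}
run next job → R15; now {}
add D14 (priority 64) → {D14:64}
add E16 (priority 57) → {E16:57, D14:64}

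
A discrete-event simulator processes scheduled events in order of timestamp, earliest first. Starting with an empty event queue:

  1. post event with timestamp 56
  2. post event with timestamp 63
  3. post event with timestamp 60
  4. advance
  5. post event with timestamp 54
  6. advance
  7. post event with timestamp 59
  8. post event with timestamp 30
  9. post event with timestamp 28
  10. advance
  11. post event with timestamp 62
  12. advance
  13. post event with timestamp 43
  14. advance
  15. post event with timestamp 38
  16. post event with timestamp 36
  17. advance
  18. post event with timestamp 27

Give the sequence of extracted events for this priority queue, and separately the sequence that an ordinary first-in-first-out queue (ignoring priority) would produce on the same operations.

priority queue: 56 → 54 → 28 → 30 → 43 → 36; FIFO queue: [56, 63, 60, 54, 59, 30]

insert 56 → {56}
insert 63 → {56, 63}
insert 60 → {56, 60, 63}
advance → 56; now {60, 63}
insert 54 → {54, 60, 63}
advance → 54; now {60, 63}
insert 59 → {59, 60, 63}
insert 30 → {30, 59, 60, 63}
insert 28 → {28, 30, 59, 60, 63}
advance → 28; now {30, 59, 60, 63}
insert 62 → {30, 59, 60, 62, 63}
advance → 30; now {59, 60, 62, 63}
insert 43 → {43, 59, 60, 62, 63}
advance → 43; now {59, 60, 62, 63}
insert 38 → {38, 59, 60, 62, 63}
insert 36 → {36, 38, 59, 60, 62, 63}
advance → 36; now {38, 59, 60, 62, 63}
insert 27 → {27, 38, 59, 60, 62, 63}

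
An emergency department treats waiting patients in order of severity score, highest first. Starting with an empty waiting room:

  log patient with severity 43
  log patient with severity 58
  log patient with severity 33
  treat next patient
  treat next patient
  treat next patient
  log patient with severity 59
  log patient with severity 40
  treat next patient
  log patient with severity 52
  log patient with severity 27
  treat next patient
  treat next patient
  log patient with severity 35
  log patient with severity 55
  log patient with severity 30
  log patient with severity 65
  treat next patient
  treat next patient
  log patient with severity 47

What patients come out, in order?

insert 43 → {43}
insert 58 → {58, 43}
insert 33 → {58, 43, 33}
treat next patient → 58; now {43, 33}
treat next patient → 43; now {33}
treat next patient → 33; now {}
insert 59 → {59}
insert 40 → {59, 40}
treat next patient → 59; now {40}
insert 52 → {52, 40}
insert 27 → {52, 40, 27}
treat next patient → 52; now {40, 27}
treat next patient → 40; now {27}
insert 35 → {35, 27}
insert 55 → {55, 35, 27}
insert 30 → {55, 35, 30, 27}
insert 65 → {65, 55, 35, 30, 27}
treat next patient → 65; now {55, 35, 30, 27}
treat next patient → 55; now {35, 30, 27}
insert 47 → {47, 35, 30, 27}

58, 43, 33, 59, 52, 40, 65, 55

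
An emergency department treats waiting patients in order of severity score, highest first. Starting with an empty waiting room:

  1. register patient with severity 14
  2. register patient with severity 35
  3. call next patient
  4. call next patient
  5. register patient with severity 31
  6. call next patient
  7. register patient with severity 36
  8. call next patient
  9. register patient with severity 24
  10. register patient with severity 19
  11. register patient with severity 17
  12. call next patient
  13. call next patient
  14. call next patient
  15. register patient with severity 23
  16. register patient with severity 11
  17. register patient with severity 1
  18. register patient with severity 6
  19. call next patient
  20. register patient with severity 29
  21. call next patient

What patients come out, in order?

insert 14 → {14}
insert 35 → {35, 14}
call next patient → 35; now {14}
call next patient → 14; now {}
insert 31 → {31}
call next patient → 31; now {}
insert 36 → {36}
call next patient → 36; now {}
insert 24 → {24}
insert 19 → {24, 19}
insert 17 → {24, 19, 17}
call next patient → 24; now {19, 17}
call next patient → 19; now {17}
call next patient → 17; now {}
insert 23 → {23}
insert 11 → {23, 11}
insert 1 → {23, 11, 1}
insert 6 → {23, 11, 6, 1}
call next patient → 23; now {11, 6, 1}
insert 29 → {29, 11, 6, 1}
call next patient → 29; now {11, 6, 1}

[35, 14, 31, 36, 24, 19, 17, 23, 29]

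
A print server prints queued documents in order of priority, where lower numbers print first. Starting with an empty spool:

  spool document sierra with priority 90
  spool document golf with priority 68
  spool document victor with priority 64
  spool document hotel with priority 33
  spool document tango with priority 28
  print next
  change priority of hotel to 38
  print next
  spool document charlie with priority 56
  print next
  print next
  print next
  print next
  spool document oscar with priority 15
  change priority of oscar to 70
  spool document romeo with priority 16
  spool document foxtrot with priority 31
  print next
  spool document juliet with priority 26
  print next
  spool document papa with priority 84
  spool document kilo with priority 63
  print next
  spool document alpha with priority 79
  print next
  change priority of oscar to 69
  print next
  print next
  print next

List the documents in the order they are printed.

tango → hotel → charlie → victor → golf → sierra → romeo → juliet → foxtrot → kilo → oscar → alpha → papa

add sierra (priority 90) → {sierra:90}
add golf (priority 68) → {golf:68, sierra:90}
add victor (priority 64) → {victor:64, golf:68, sierra:90}
add hotel (priority 33) → {hotel:33, victor:64, golf:68, sierra:90}
add tango (priority 28) → {tango:28, hotel:33, victor:64, golf:68, sierra:90}
print next → tango; now {hotel:33, victor:64, golf:68, sierra:90}
update hotel to priority 38 → {hotel:38, victor:64, golf:68, sierra:90}
print next → hotel; now {victor:64, golf:68, sierra:90}
add charlie (priority 56) → {charlie:56, victor:64, golf:68, sierra:90}
print next → charlie; now {victor:64, golf:68, sierra:90}
print next → victor; now {golf:68, sierra:90}
print next → golf; now {sierra:90}
print next → sierra; now {}
add oscar (priority 15) → {oscar:15}
update oscar to priority 70 → {oscar:70}
add romeo (priority 16) → {romeo:16, oscar:70}
add foxtrot (priority 31) → {romeo:16, foxtrot:31, oscar:70}
print next → romeo; now {foxtrot:31, oscar:70}
add juliet (priority 26) → {juliet:26, foxtrot:31, oscar:70}
print next → juliet; now {foxtrot:31, oscar:70}
add papa (priority 84) → {foxtrot:31, oscar:70, papa:84}
add kilo (priority 63) → {foxtrot:31, kilo:63, oscar:70, papa:84}
print next → foxtrot; now {kilo:63, oscar:70, papa:84}
add alpha (priority 79) → {kilo:63, oscar:70, alpha:79, papa:84}
print next → kilo; now {oscar:70, alpha:79, papa:84}
update oscar to priority 69 → {oscar:69, alpha:79, papa:84}
print next → oscar; now {alpha:79, papa:84}
print next → alpha; now {papa:84}
print next → papa; now {}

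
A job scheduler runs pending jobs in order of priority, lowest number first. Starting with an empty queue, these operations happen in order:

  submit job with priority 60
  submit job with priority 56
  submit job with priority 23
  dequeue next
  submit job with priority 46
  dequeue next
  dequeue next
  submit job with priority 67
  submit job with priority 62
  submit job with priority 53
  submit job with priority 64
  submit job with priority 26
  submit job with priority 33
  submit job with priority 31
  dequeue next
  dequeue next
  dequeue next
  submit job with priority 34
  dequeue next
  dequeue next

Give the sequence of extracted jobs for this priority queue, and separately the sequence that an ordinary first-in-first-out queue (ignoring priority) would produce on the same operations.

priority queue: 23 → 46 → 56 → 26 → 31 → 33 → 34 → 53; FIFO queue: 60 → 56 → 23 → 46 → 67 → 62 → 53 → 64

insert 60 → {60}
insert 56 → {56, 60}
insert 23 → {23, 56, 60}
dequeue next → 23; now {56, 60}
insert 46 → {46, 56, 60}
dequeue next → 46; now {56, 60}
dequeue next → 56; now {60}
insert 67 → {60, 67}
insert 62 → {60, 62, 67}
insert 53 → {53, 60, 62, 67}
insert 64 → {53, 60, 62, 64, 67}
insert 26 → {26, 53, 60, 62, 64, 67}
insert 33 → {26, 33, 53, 60, 62, 64, 67}
insert 31 → {26, 31, 33, 53, 60, 62, 64, 67}
dequeue next → 26; now {31, 33, 53, 60, 62, 64, 67}
dequeue next → 31; now {33, 53, 60, 62, 64, 67}
dequeue next → 33; now {53, 60, 62, 64, 67}
insert 34 → {34, 53, 60, 62, 64, 67}
dequeue next → 34; now {53, 60, 62, 64, 67}
dequeue next → 53; now {60, 62, 64, 67}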